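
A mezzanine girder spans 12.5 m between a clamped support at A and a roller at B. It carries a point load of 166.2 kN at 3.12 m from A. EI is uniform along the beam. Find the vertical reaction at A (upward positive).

Release the roller at B. Primary structure: cantilever fixed at A.
Deflection at B on the released cantilever, summing each load's contribution:
  point load 166.2 at a = 3.12: Pa²(3L − a)/(6EI) = 9270/EI
Flexibility coefficient — unit upward force at B: δ_{BB} = L³/(3EI) = 651/EI.
The prop prevents deflection at B: R_B = δ_0/δ_{BB} = 9270/651 = 14.24 kN.
Vertical equilibrium: R_A = ΣP − R_B = 166.2 − 14.24 = 152 kN.

R_A = 152 kN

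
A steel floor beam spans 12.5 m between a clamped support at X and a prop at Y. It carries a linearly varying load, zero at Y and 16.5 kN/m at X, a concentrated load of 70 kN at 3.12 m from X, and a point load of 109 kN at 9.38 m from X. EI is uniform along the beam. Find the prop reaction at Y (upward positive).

R_Y = 95.66 kN

Choose R_Y as the redundant. The primary structure is the cantilever fixed at X.
Free-end deflection of the primary structure under the applied loading (downward +):
  triangular load, peak 16.5 at the fixed end: w₀L⁴/(30EI) = 13428/EI
  point load 70 at a = 3.12: Pa²(3L − a)/(6EI) = 3904/EI
  point load 109 at a = 9.38: Pa²(3L − a)/(6EI) = 44947/EI
  δ_0 = 62279/EI
Tip deflection under a unit load at Y: L³/(3EI) = 651/EI.
Compatibility at Y: δ_0 − R_Y·δ_{YY} = 0, so R_Y = 62279/651 = 95.66 kN.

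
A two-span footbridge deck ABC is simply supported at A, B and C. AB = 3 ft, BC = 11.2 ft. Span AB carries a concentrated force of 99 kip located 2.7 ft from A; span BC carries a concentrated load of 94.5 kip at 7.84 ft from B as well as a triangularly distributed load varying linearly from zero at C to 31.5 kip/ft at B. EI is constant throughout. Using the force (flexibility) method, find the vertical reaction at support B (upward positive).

Take M_B as the redundant. Released structure: two simple spans AB and BC with a hinge at B.
Discontinuity in slope at B on the released structure — sum the simple-span end rotations:
  span AB: point load 99 at a = 2.7: Pab(L + a)/(6LEI) = 25.39/EI
  span BC: point load 94.5 at a = 7.84: Pab(L + b)/(6LEI) = 539.4/EI
  span BC: triangular load, peak 31.5: w₀L³/(45EI) = 983.4/EI
  relative rotation θ_0 = (25.39 + 1523)/EI = 1548/EI
A unit hogging moment at B produces rotation L₁/(3EI) + L₂/(3EI) = 4.733/EI.
Slope continuity at B: θ_0 = M_B·4.733/EI, so M_B = 1548/4.733 = 327.1 kip·ft (hogging).
Span AB, ΣM about A with M_B applied at B: R_B^{AB}·3 = 267.3 + 327.1, so R_B^{AB} = 198.1 kip and R_A = 99 − 198.1 = -99.13 kip.
Span BC, ΣM about C: R_B^{BC}·11.2 = 1635 + 327.1, so R_B^{BC} = 175.2 kip and R_C = 270.9 − 175.2 = 95.75 kip.
R_B = 198.1 + 175.2 = 373.3 kip.

R_B = 373.3 kip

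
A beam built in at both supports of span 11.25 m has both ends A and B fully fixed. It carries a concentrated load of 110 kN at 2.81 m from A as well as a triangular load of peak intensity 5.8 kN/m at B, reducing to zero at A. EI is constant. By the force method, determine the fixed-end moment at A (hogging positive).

Take the two fixed-end moments M_A, M_B as redundants; the released structure is the simple span AB.
On the primary (simply-supported) span, the end slopes from the loading are:
  at A: point load 110 at a = 2.81: Pab(L + b)/(6LEI) = 761/EI
  at B: point load 110 at a = 2.81: Pab(L + a)/(6LEI) = 543.4/EI
  at A: triangular load, peak 5.8: 7w₀L³/(360EI) = 160.6/EI
  at B: triangular load, peak 5.8: w₀L³/(45EI) = 183.5/EI
  θ_A0 = 921.6/EI,  θ_B0 = 726.9/EI
Flexibility coefficients: a unit moment at one end gives L/(3EI) there and L/(6EI) at the far end, so f₁₁ = f₂₂ = 3.75/EI and f₁₂ = f₂₁ = 1.875/EI.
Compatibility — zero rotation at each built-in end:
  3.75 M_A + 1.875 M_B = 921.6
  1.875 M_A + 3.75 M_B = 726.9
Solving the pair gives M_A = 198.4 kN·m and M_B = 94.63 kN·m (hogging).

M_A = 198.4 kN·m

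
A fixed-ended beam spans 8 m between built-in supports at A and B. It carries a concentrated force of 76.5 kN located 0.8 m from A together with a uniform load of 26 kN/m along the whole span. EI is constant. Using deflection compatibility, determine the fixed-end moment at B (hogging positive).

Release both end moments; the primary structure is a simply-supported span AB with redundants M_A and M_B.
Simple-span end rotations at A and B under the given loads:
  at A: point load 76.5 at a = 0.8: Pab(L + b)/(6LEI) = 139.5/EI
  at B: point load 76.5 at a = 0.8: Pab(L + a)/(6LEI) = 80.78/EI
  at A: UDL 26: wL³/(24EI) = 554.7/EI
  at B: UDL 26: wL³/(24EI) = 554.7/EI
  θ_A0 = 694.2/EI,  θ_B0 = 635.5/EI
Flexibility coefficients: a unit moment at one end gives L/(3EI) there and L/(6EI) at the far end, so f₁₁ = f₂₂ = 2.667/EI and f₁₂ = f₂₁ = 1.333/EI.
Compatibility — zero rotation at each built-in end:
  2.667 M_A + 1.333 M_B = 694.2
  1.333 M_A + 2.667 M_B = 635.5
Solving the pair gives M_A = 188.2 kN·m and M_B = 144.2 kN·m (hogging).

M_B = 144.2 kN·m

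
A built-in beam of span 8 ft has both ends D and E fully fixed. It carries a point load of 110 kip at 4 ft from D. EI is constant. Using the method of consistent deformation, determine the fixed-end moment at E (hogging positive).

M_E = 110 kip·ft

Release both end moments; the primary structure is a simply-supported span DE with redundants M_D and M_E.
On the primary (simply-supported) span, the end slopes from the loading are:
  at D: point load 110 at a = 4: Pab(L + b)/(6LEI) = 440/EI
  at E: point load 110 at a = 4: Pab(L + a)/(6LEI) = 440/EI
  θ_D0 = 440/EI,  θ_E0 = 440/EI
Flexibility coefficients: a unit moment at one end gives L/(3EI) there and L/(6EI) at the far end, so f₁₁ = f₂₂ = 2.667/EI and f₁₂ = f₂₁ = 1.333/EI.
Compatibility — zero rotation at each built-in end:
  2.667 M_D + 1.333 M_E = 440
  1.333 M_D + 2.667 M_E = 440
Solving the pair gives M_D = 110 kip·ft and M_E = 110 kip·ft (hogging).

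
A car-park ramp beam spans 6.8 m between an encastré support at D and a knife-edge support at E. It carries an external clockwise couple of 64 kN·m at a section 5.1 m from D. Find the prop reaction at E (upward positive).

R_E = 13.24 kN

Choose R_E as the redundant. The primary structure is the cantilever fixed at D.
Free-end deflection of the primary structure under the applied loading (downward +):
  clockwise couple 64 at a = 5.1: M₀a(2L − a)/(2EI) = 1387/EI
Flexibility coefficient — unit upward force at E: δ_{EE} = L³/(3EI) = 104.8/EI.
Compatibility at E: δ_0 − R_E·δ_{EE} = 0, so R_E = 1387/104.8 = 13.24 kN.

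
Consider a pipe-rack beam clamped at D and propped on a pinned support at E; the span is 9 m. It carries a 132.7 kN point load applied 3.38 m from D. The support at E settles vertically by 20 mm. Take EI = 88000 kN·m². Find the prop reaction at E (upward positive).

Take the reaction at E as the redundant and release it; the primary structure is a cantilever fixed at D.
Primary-structure tip deflection at E by superposition:
  point load 132.7 at a = 3.38: Pa²(3L − a)/(6EI) = 5968/EI
Tip deflection under a unit load at E: L³/(3EI) = 243/EI.
With EI = 88000 kN·m²: δ_0 = 0.067819 m and δ_{EE} = 0.002761 m/kN.
Compatibility — the beam at E must follow the support down by 0.02 m: δ_0 − R_E·δ_{EE} = 0.02, so R_E = (0.067819 − 0.02)/0.002761 = 17.32 kN.

R_E = 17.32 kN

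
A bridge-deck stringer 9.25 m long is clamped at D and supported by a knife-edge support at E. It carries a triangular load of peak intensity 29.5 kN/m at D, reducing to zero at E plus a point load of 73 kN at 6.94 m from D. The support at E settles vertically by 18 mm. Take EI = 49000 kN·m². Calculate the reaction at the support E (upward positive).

Take the reaction at E as the redundant and release it; the primary structure is a cantilever fixed at D.
Downward deflection at the released point E due to the loads:
  triangular load, peak 29.5 at the fixed end: w₀L⁴/(30EI) = 7199/EI
  point load 73 at a = 6.94: Pa²(3L − a)/(6EI) = 12194/EI
  δ_0 = 19393/EI
Tip deflection under a unit load at E: L³/(3EI) = 263.8/EI.
With EI = 49000 kN·m²: δ_0 = 0.39578 m and δ_{EE} = 0.005384 m/kN.
Compatibility — the beam at E must follow the support down by 0.018 m: δ_0 − R_E·δ_{EE} = 0.018, so R_E = (0.39578 − 0.018)/0.005384 = 70.17 kN.

R_E = 70.17 kN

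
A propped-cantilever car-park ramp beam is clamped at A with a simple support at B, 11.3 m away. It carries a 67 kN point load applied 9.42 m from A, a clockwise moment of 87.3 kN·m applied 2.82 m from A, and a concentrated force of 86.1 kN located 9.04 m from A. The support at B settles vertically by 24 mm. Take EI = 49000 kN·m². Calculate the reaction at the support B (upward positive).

Release the roller at B. Primary structure: cantilever fixed at A.
Downward deflection at the released point B due to the loads:
  point load 67 at a = 9.42: Pa²(3L − a)/(6EI) = 24257/EI
  clockwise couple 87.3 at a = 2.82: M₀a(2L − a)/(2EI) = 2435/EI
  point load 86.1 at a = 9.04: Pa²(3L − a)/(6EI) = 29153/EI
  δ_0 = 55845/EI
Tip deflection under a unit load at B: L³/(3EI) = 481/EI.
With EI = 49000 kN·m²: δ_0 = 1.1397 m and δ_{BB} = 0.009816 m/kN.
Compatibility — the beam at B must follow the support down by 0.024 m: δ_0 − R_B·δ_{BB} = 0.024, so R_B = (1.1397 − 0.024)/0.009816 = 113.7 kN.

R_B = 113.7 kN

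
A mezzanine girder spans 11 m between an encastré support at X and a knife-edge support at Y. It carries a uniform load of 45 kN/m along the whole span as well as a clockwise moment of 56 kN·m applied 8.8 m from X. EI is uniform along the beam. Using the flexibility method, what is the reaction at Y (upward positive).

R_Y = 193 kN

Release the roller at Y. Primary structure: cantilever fixed at X.
Deflection at Y on the released cantilever, summing each load's contribution:
  UDL 45: wL⁴/(8EI) = 82356/EI
  clockwise couple 56 at a = 8.8: M₀a(2L − a)/(2EI) = 3252/EI
  δ_0 = 85608/EI
Tip deflection under a unit load at Y: L³/(3EI) = 443.7/EI.
Compatibility at Y: δ_0 − R_Y·δ_{YY} = 0, so R_Y = 85608/443.7 = 193 kN.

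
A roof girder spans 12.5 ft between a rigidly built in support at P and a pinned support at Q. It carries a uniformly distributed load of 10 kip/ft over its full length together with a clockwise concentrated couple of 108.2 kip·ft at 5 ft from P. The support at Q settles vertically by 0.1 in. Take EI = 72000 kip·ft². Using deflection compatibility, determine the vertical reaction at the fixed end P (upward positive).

R_P = 70.74 kip

Take the reaction at Q as the redundant and release it; the primary structure is a cantilever fixed at P.
Free-end deflection of the primary structure under the applied loading (downward +):
  UDL 10: wL⁴/(8EI) = 30518/EI
  clockwise couple 108.2 at a = 5: M₀a(2L − a)/(2EI) = 5410/EI
  δ_0 = 35928/EI
Tip deflection under a unit load at Q: L³/(3EI) = 651/EI.
With EI = 72000 kip·ft²: δ_0 = 0.49899 ft and δ_{QQ} = 0.009042 ft/kip.
Compatibility — the beam at Q must follow the support down by 0.008333 ft: δ_0 − R_Q·δ_{QQ} = 0.008333, so R_Q = (0.49899 − 0.008333)/0.009042 = 54.26 kip.
Vertical equilibrium: R_P = ΣP − R_Q = 125 − 54.26 = 70.74 kip.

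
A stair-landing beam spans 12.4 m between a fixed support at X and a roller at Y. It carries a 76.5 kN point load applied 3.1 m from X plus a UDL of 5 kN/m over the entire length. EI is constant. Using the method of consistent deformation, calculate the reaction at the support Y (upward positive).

R_Y = 29.82 kN

Choose R_Y as the redundant. The primary structure is the cantilever fixed at X.
Downward deflection at the released point Y due to the loads:
  point load 76.5 at a = 3.1: Pa²(3L − a)/(6EI) = 4178/EI
  UDL 5: wL⁴/(8EI) = 14776/EI
  δ_0 = 18955/EI
Tip deflection under a unit load at Y: L³/(3EI) = 635.5/EI.
The prop prevents deflection at Y: R_Y = δ_0/δ_{YY} = 18955/635.5 = 29.82 kN.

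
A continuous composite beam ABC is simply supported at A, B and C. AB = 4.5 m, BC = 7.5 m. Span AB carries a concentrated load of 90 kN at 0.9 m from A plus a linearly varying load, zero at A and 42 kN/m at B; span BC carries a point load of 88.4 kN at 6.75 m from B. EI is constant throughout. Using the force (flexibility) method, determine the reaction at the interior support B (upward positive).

R_B = 109.9 kN

Release continuity at B by inserting a hinge; the redundant is the internal moment M_B. The primary structure is two simply-supported spans AB and BC.
Rotations at B on the released spans (each span's end-slope, ×1/EI):
  span AB: point load 90 at a = 0.9: Pab(L + a)/(6LEI) = 58.32/EI
  span AB: triangular load, peak 42: w₀L³/(45EI) = 85.05/EI
  span BC: point load 88.4 at a = 6.75: Pab(L + b)/(6LEI) = 82.05/EI
  relative rotation θ_0 = (143.4 + 82.05)/EI = 225.4/EI
A unit hogging moment at B produces rotation L₁/(3EI) + L₂/(3EI) = 4/EI.
Slope continuity at B: θ_0 = M_B·4/EI, so M_B = 225.4/4 = 56.35 kN·m (hogging).
Span AB, ΣM about A with M_B applied at B: R_B^{AB}·4.5 = 364.5 + 56.35, so R_B^{AB} = 93.52 kN and R_A = 184.5 − 93.52 = 90.98 kN.
Span BC, ΣM about C: R_B^{BC}·7.5 = 66.3 + 56.35, so R_B^{BC} = 16.35 kN and R_C = 88.4 − 16.35 = 72.05 kN.
R_B = 93.52 + 16.35 = 109.9 kN.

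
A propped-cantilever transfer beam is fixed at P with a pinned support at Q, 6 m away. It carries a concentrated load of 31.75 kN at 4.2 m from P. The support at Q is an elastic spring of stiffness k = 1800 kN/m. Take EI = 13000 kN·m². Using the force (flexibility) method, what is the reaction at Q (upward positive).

R_Q = 16.26 kN

Remove the prop at Q; the released (primary) structure is a cantilever built in at P.
Free-end deflection of the primary structure under the applied loading (downward +):
  point load 31.75 at a = 4.2: Pa²(3L − a)/(6EI) = 1288/EI
Tip deflection under a unit load at Q: L³/(3EI) = 72/EI.
With EI = 13000 kN·m²: δ_0 = 0.099089 m and δ_{QQ} = 0.005538 m/kN.
Compatibility — the spring shortens by R_Q/k under the reaction it provides: δ_0 − R_Q·δ_{QQ} = R_Q/k. With 1/k = 0.000556 m/kN, R_Q = δ_0 / (δ_{QQ} + 1/k) = 0.099089 / (0.005538 + 0.000556) = 16.26 kN.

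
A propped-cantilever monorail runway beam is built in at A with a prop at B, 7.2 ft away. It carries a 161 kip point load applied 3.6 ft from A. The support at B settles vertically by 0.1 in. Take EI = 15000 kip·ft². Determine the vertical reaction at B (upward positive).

Release the roller at B. Primary structure: cantilever fixed at A.
Primary-structure tip deflection at B by superposition:
  point load 161 at a = 3.6: Pa²(3L − a)/(6EI) = 6260/EI
Tip deflection under a unit load at B: L³/(3EI) = 124.4/EI.
With EI = 15000 kip·ft²: δ_0 = 0.41731 ft and δ_{BB} = 0.008294 ft/kip.
Compatibility — the beam at B must follow the support down by 0.008333 ft: δ_0 − R_B·δ_{BB} = 0.008333, so R_B = (0.41731 − 0.008333)/0.008294 = 49.31 kip.

R_B = 49.31 kip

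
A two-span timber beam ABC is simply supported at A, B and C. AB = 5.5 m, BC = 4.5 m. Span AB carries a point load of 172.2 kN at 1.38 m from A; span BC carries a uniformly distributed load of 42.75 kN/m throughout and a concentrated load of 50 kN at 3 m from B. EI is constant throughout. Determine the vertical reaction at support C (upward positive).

R_C = 101.8 kN

Take M_B as the redundant. Released structure: two simple spans AB and BC with a hinge at B.
End slopes at the hinge B, treating each span as simply supported:
  span AB: point load 172.2 at a = 1.38: Pab(L + a)/(6LEI) = 204.1/EI
  span BC: UDL 42.75: wL³/(24EI) = 162.3/EI
  span BC: point load 50 at a = 3: Pab(L + b)/(6LEI) = 50/EI
  relative rotation θ_0 = (204.1 + 212.3)/EI = 416.4/EI
A unit hogging moment at B produces rotation L₁/(3EI) + L₂/(3EI) = 3.333/EI.
Compatibility: M_B·(L₁+L₂)/(3EI) = θ_0, giving M_B = 124.9 kN·m (hogging).
Span BC, ΣM about C: R_B^{BC}·4.5 = 507.8 + 124.9, so R_B^{BC} = 140.6 kN and R_C = 242.4 − 140.6 = 101.8 kN.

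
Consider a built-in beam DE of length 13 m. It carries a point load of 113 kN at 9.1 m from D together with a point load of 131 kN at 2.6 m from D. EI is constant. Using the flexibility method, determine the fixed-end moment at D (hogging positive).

M_D = 310.5 kN·m

Take the two fixed-end moments M_D, M_E as redundants; the released structure is the simple span DE.
Simple-span end rotations at D and E under the given loads:
  at D: point load 113 at a = 9.1: Pab(L + b)/(6LEI) = 868.9/EI
  at E: point load 113 at a = 9.1: Pab(L + a)/(6LEI) = 1136/EI
  at D: point load 131 at a = 2.6: Pab(L + b)/(6LEI) = 1063/EI
  at E: point load 131 at a = 2.6: Pab(L + a)/(6LEI) = 708.4/EI
  θ_D0 = 1932/EI,  θ_E0 = 1845/EI
Flexibility coefficients: a unit moment at one end gives L/(3EI) there and L/(6EI) at the far end, so f₁₁ = f₂₂ = 4.333/EI and f₁₂ = f₂₁ = 2.167/EI.
Compatibility — zero rotation at each built-in end:
  4.333 M_D + 2.167 M_E = 1932
  2.167 M_D + 4.333 M_E = 1845
Solving the pair gives M_D = 310.5 kN·m and M_E = 270.4 kN·m (hogging).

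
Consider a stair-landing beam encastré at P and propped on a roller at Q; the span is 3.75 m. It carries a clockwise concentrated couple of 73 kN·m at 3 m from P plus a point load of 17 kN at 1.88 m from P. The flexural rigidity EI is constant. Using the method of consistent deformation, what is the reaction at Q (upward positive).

R_Q = 33.37 kN

Remove the prop at Q; the released (primary) structure is a cantilever built in at P.
Free-end deflection of the primary structure under the applied loading (downward +):
  clockwise couple 73 at a = 3: M₀a(2L − a)/(2EI) = 492.8/EI
  point load 17 at a = 1.88: Pa²(3L − a)/(6EI) = 93.83/EI
  δ_0 = 586.6/EI
Flexibility coefficient — unit upward force at Q: δ_{QQ} = L³/(3EI) = 17.58/EI.
Compatibility at Q: δ_0 − R_Q·δ_{QQ} = 0, so R_Q = 586.6/17.58 = 33.37 kN.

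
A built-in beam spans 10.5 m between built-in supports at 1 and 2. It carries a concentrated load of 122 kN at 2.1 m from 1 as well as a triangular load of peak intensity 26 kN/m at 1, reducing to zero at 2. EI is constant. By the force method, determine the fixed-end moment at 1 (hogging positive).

M_1 = 307.3 kN·m

Take the two fixed-end moments M_1, M_2 as redundants; the released structure is the simple span 12.
Simple-span end rotations at 1 and 2 under the given loads:
  at 1: point load 122 at a = 2.1: Pab(L + b)/(6LEI) = 645.6/EI
  at 2: point load 122 at a = 2.1: Pab(L + a)/(6LEI) = 430.4/EI
  at 1: triangular load, peak 26: w₀L³/(45EI) = 668.9/EI
  at 2: triangular load, peak 26: 7w₀L³/(360EI) = 585.2/EI
  θ_10 = 1314/EI,  θ_20 = 1016/EI
Flexibility coefficients: a unit moment at one end gives L/(3EI) there and L/(6EI) at the far end, so f₁₁ = f₂₂ = 3.5/EI and f₁₂ = f₂₁ = 1.75/EI.
Compatibility — zero rotation at each built-in end:
  3.5 M_1 + 1.75 M_2 = 1314
  1.75 M_1 + 3.5 M_2 = 1016
Solving the pair gives M_1 = 307.3 kN·m and M_2 = 136.5 kN·m (hogging).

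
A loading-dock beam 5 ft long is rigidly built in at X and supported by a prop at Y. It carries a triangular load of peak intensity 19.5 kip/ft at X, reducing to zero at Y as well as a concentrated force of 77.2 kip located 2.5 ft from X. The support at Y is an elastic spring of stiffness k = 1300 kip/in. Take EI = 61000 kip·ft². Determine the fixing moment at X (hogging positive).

Release the roller at Y. Primary structure: cantilever fixed at X.
Deflection at Y on the released cantilever, summing each load's contribution:
  triangular load, peak 19.5 at the fixed end: w₀L⁴/(30EI) = 406.2/EI
  point load 77.2 at a = 2.5: Pa²(3L − a)/(6EI) = 1005/EI
  δ_0 = 1411/EI
Flexibility coefficient — unit upward force at Y: δ_{YY} = L³/(3EI) = 41.67/EI.
With EI = 61000 kip·ft²: δ_0 = 0.023139 ft and δ_{YY} = 0.000683 ft/kip.
Compatibility — the spring shortens by R_Y/k under the reaction it provides: δ_0 − R_Y·δ_{YY} = R_Y/k. With 1/k = 1/(1300×12) ft/kip = 0.000064 ft/kip, R_Y = δ_0 / (δ_{YY} + 1/k) = 0.023139 / (0.000683 + 0.000064) = 30.97 kip.
Moment equilibrium about X: M_X = Σ(load moments about X) − R_Y·L = 274.2 − 30.97×5 = 119.4 kip·ft.

M_X = 119.4 kip·ft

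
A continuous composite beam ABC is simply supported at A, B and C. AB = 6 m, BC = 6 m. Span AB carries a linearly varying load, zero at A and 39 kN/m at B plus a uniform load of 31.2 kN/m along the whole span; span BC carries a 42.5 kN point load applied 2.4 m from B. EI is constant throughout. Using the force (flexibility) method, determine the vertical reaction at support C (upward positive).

Release continuity at B by inserting a hinge; the redundant is the internal moment M_B. The primary structure is two simply-supported spans AB and BC.
Discontinuity in slope at B on the released structure — sum the simple-span end rotations:
  span AB: triangular load, peak 39: w₀L³/(45EI) = 187.2/EI
  span AB: UDL 31.2: wL³/(24EI) = 280.8/EI
  span BC: point load 42.5 at a = 2.4: Pab(L + b)/(6LEI) = 97.92/EI
  relative rotation θ_0 = (468 + 97.92)/EI = 565.9/EI
A unit hogging moment at B produces rotation L₁/(3EI) + L₂/(3EI) = 4/EI.
Slope continuity at B: θ_0 = M_B·4/EI, so M_B = 565.9/4 = 141.5 kN·m (hogging).
Span BC, ΣM about C: R_B^{BC}·6 = 153 + 141.5, so R_B^{BC} = 49.08 kN and R_C = 42.5 − 49.08 = -6.58 kN.

R_C = -6.58 kN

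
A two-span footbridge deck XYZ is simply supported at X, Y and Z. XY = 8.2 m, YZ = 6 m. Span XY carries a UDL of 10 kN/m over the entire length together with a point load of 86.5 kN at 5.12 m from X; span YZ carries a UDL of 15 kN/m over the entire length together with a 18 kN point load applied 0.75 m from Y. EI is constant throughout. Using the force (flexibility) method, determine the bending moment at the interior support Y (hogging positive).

Take M_Y as the redundant. Released structure: two simple spans XY and YZ with a hinge at Y.
End slopes at the hinge Y, treating each span as simply supported:
  span XY: UDL 10: wL³/(24EI) = 229.7/EI
  span XY: point load 86.5 at a = 5.12: Pab(L + a)/(6LEI) = 369.3/EI
  span YZ: UDL 15: wL³/(24EI) = 135/EI
  span YZ: point load 18 at a = 0.75: Pab(L + b)/(6LEI) = 22.15/EI
  relative rotation θ_0 = (599 + 157.1)/EI = 756.2/EI
A unit hogging moment at Y produces rotation L₁/(3EI) + L₂/(3EI) = 4.733/EI.
Compatibility: M_Y·(L₁+L₂)/(3EI) = θ_0, giving M_Y = 159.8 kN·m (hogging).

M_Y = 159.8 kN·m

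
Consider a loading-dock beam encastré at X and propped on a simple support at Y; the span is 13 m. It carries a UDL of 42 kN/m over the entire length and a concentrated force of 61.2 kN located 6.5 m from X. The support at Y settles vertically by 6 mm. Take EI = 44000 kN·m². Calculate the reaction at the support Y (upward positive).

Choose R_Y as the redundant. The primary structure is the cantilever fixed at X.
Downward deflection at the released point Y due to the loads:
  UDL 42: wL⁴/(8EI) = 149945/EI
  point load 61.2 at a = 6.5: Pa²(3L − a)/(6EI) = 14006/EI
  δ_0 = 163951/EI
Flexibility coefficient — unit upward force at Y: δ_{YY} = L³/(3EI) = 732.3/EI.
With EI = 44000 kN·m²: δ_0 = 3.7262 m and δ_{YY} = 0.016644 m/kN.
Compatibility — the beam at Y must follow the support down by 0.006 m: δ_0 − R_Y·δ_{YY} = 0.006, so R_Y = (3.7262 − 0.006)/0.016644 = 223.5 kN.

R_Y = 223.5 kN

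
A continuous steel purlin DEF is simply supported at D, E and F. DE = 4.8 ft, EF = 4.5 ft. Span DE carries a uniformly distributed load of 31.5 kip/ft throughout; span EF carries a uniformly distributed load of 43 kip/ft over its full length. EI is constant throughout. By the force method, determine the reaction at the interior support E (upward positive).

Insert a hinge at E; M_E is the redundant, and each span becomes simply supported.
Rotations at E on the released spans (each span's end-slope, ×1/EI):
  span DE: UDL 31.5: wL³/(24EI) = 145.2/EI
  span EF: UDL 43: wL³/(24EI) = 163.3/EI
  relative rotation θ_0 = (145.2 + 163.3)/EI = 308.4/EI
A unit hogging moment at E produces rotation L₁/(3EI) + L₂/(3EI) = 3.1/EI.
Slope continuity at E: θ_0 = M_E·3.1/EI, so M_E = 308.4/3.1 = 99.49 kip·ft (hogging).
Span DE, ΣM about D with M_E applied at E: R_E^{DE}·4.8 = 362.9 + 99.49, so R_E^{DE} = 96.33 kip and R_D = 151.2 − 96.33 = 54.87 kip.
Span EF, ΣM about F: R_E^{EF}·4.5 = 435.4 + 99.49, so R_E^{EF} = 118.9 kip and R_F = 193.5 − 118.9 = 74.64 kip.
R_E = 96.33 + 118.9 = 215.2 kip.

R_E = 215.2 kip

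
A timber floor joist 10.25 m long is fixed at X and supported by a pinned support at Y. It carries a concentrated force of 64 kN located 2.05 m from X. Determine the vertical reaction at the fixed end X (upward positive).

Take the reaction at Y as the redundant and release it; the primary structure is a cantilever fixed at X.
Primary-structure tip deflection at Y by superposition:
  point load 64 at a = 2.05: Pa²(3L − a)/(6EI) = 1287/EI
Flexibility coefficient — unit upward force at Y: δ_{YY} = L³/(3EI) = 359/EI.
Compatibility at Y: δ_0 − R_Y·δ_{YY} = 0, so R_Y = 1287/359 = 3.584 kN.
Vertical equilibrium: R_X = ΣP − R_Y = 64 − 3.584 = 60.42 kN.

R_X = 60.42 kN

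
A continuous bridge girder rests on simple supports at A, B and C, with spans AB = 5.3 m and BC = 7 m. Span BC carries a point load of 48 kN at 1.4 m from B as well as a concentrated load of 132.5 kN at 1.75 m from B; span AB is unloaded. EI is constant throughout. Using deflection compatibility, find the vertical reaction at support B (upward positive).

R_B = 175.6 kN

Take M_B as the redundant. Released structure: two simple spans AB and BC with a hinge at B.
End slopes at the hinge B, treating each span as simply supported:
  span BC: point load 48 at a = 1.4: Pab(L + b)/(6LEI) = 112.9/EI
  span BC: point load 132.5 at a = 1.75: Pab(L + b)/(6LEI) = 355.1/EI
  relative rotation θ_0 = (0 + 468)/EI = 468/EI
A unit hogging moment at B produces rotation L₁/(3EI) + L₂/(3EI) = 4.1/EI.
Slope continuity at B: θ_0 = M_B·4.1/EI, so M_B = 468/4.1 = 114.1 kN·m (hogging).
Span AB, ΣM about A with M_B applied at B: R_B^{AB}·5.3 = 0 + 114.1, so R_B^{AB} = 21.53 kN and R_A = 0 − 21.53 = -21.53 kN.
Span BC, ΣM about C: R_B^{BC}·7 = 964.4 + 114.1, so R_B^{BC} = 154.1 kN and R_C = 180.5 − 154.1 = 26.42 kN.
R_B = 21.53 + 154.1 = 175.6 kN.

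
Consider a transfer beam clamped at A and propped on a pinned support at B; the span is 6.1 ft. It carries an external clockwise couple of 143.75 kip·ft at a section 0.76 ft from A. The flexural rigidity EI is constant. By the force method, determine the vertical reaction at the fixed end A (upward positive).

R_A = -8.259 kip

Release the roller at B. Primary structure: cantilever fixed at A.
Free-end deflection of the primary structure under the applied loading (downward +):
  clockwise couple 143.75 at a = 0.76: M₀a(2L − a)/(2EI) = 624.9/EI
Flexibility coefficient — unit upward force at B: δ_{BB} = L³/(3EI) = 75.66/EI.
The prop prevents deflection at B: R_B = δ_0/δ_{BB} = 624.9/75.66 = 8.259 kip.
Vertical equilibrium: R_A = ΣP − R_B = 0 − 8.259 = -8.259 kip.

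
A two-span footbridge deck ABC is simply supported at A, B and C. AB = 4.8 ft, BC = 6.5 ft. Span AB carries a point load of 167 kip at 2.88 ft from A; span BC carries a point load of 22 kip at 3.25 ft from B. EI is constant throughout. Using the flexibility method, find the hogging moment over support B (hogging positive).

M_B = 80.8 kip·ft

Insert a hinge at B; M_B is the redundant, and each span becomes simply supported.
End slopes at the hinge B, treating each span as simply supported:
  span AB: point load 167 at a = 2.88: Pab(L + a)/(6LEI) = 246.3/EI
  span BC: point load 22 at a = 3.25: Pab(L + b)/(6LEI) = 58.09/EI
  relative rotation θ_0 = (246.3 + 58.09)/EI = 304.3/EI
A unit hogging moment at B produces rotation L₁/(3EI) + L₂/(3EI) = 3.767/EI.
Compatibility: M_B·(L₁+L₂)/(3EI) = θ_0, giving M_B = 80.8 kip·ft (hogging).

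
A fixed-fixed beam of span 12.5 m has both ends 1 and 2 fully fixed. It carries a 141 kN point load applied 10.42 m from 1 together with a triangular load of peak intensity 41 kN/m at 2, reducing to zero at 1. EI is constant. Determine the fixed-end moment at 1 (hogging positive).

M_1 = 254.2 kN·m

Release both end moments; the primary structure is a simply-supported span 12 with redundants M_1 and M_2.
Simple-span end rotations at 1 and 2 under the given loads:
  at 1: point load 141 at a = 10.42: Pab(L + b)/(6LEI) = 594.1/EI
  at 2: point load 141 at a = 10.42: Pab(L + a)/(6LEI) = 933.9/EI
  at 1: triangular load, peak 41: 7w₀L³/(360EI) = 1557/EI
  at 2: triangular load, peak 41: w₀L³/(45EI) = 1780/EI
  θ_10 = 2151/EI,  θ_20 = 2713/EI
Flexibility coefficients: a unit moment at one end gives L/(3EI) there and L/(6EI) at the far end, so f₁₁ = f₂₂ = 4.167/EI and f₁₂ = f₂₁ = 2.083/EI.
Compatibility — zero rotation at each built-in end:
  4.167 M_1 + 2.083 M_2 = 2151
  2.083 M_1 + 4.167 M_2 = 2713
Solving the pair gives M_1 = 254.2 kN·m and M_2 = 524.1 kN·m (hogging).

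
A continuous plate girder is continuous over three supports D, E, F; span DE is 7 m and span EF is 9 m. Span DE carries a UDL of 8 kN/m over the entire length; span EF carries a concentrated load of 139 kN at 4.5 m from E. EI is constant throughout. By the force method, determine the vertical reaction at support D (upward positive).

R_D = 6.089 kN

Release continuity at E by inserting a hinge; the redundant is the internal moment M_E. The primary structure is two simply-supported spans DE and EF.
Discontinuity in slope at E on the released structure — sum the simple-span end rotations:
  span DE: UDL 8: wL³/(24EI) = 114.3/EI
  span EF: point load 139 at a = 4.5: Pab(L + b)/(6LEI) = 703.7/EI
  relative rotation θ_0 = (114.3 + 703.7)/EI = 818/EI
A unit hogging moment at E produces rotation L₁/(3EI) + L₂/(3EI) = 5.333/EI.
Slope continuity at E: θ_0 = M_E·5.333/EI, so M_E = 818/5.333 = 153.4 kN·m (hogging).
Span DE, ΣM about D with M_E applied at E: R_E^{DE}·7 = 196 + 153.4, so R_E^{DE} = 49.91 kN and R_D = 56 − 49.91 = 6.089 kN.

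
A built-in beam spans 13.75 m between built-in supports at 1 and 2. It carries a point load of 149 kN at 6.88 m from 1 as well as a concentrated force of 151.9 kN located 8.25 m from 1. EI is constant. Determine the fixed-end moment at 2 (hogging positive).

Take the two fixed-end moments M_1, M_2 as redundants; the released structure is the simple span 12.
End rotations of the released simple span under the applied load (×1/EI):
  at 1: point load 149 at a = 6.88: Pab(L + b)/(6LEI) = 1760/EI
  at 2: point load 149 at a = 6.88: Pab(L + a)/(6LEI) = 1761/EI
  at 1: point load 151.9 at a = 8.25: Pab(L + b)/(6LEI) = 1608/EI
  at 2: point load 151.9 at a = 8.25: Pab(L + a)/(6LEI) = 1838/EI
  θ_10 = 3368/EI,  θ_20 = 3599/EI
Flexibility coefficients: a unit moment at one end gives L/(3EI) there and L/(6EI) at the far end, so f₁₁ = f₂₂ = 4.583/EI and f₁₂ = f₂₁ = 2.292/EI.
Compatibility — zero rotation at each built-in end:
  4.583 M_1 + 2.292 M_2 = 3368
  2.292 M_1 + 4.583 M_2 = 3599
Solving the pair gives M_1 = 456.4 kN·m and M_2 = 557 kN·m (hogging).

M_2 = 557 kN·m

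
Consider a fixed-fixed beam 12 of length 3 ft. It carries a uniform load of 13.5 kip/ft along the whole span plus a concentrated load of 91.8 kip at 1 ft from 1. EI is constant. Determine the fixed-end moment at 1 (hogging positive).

M_1 = 50.92 kip·ft

Release both end moments; the primary structure is a simply-supported span 12 with redundants M_1 and M_2.
On the primary (simply-supported) span, the end slopes from the loading are:
  at 1: UDL 13.5: wL³/(24EI) = 15.19/EI
  at 2: UDL 13.5: wL³/(24EI) = 15.19/EI
  at 1: point load 91.8 at a = 1: Pab(L + b)/(6LEI) = 51/EI
  at 2: point load 91.8 at a = 1: Pab(L + a)/(6LEI) = 40.8/EI
  θ_10 = 66.19/EI,  θ_20 = 55.99/EI
Flexibility coefficients: a unit moment at one end gives L/(3EI) there and L/(6EI) at the far end, so f₁₁ = f₂₂ = 1/EI and f₁₂ = f₂₁ = 0.5/EI.
Compatibility — zero rotation at each built-in end:
  1 M_1 + 0.5 M_2 = 66.19
  0.5 M_1 + 1 M_2 = 55.99
Solving the pair gives M_1 = 50.92 kip·ft and M_2 = 30.52 kip·ft (hogging).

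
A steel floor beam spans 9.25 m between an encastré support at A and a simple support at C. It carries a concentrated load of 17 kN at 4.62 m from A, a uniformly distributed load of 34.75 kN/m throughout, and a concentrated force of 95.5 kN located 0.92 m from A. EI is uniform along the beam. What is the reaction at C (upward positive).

Remove the prop at C; the released (primary) structure is a cantilever built in at A.
Primary-structure tip deflection at C by superposition:
  point load 17 at a = 4.62: Pa²(3L − a)/(6EI) = 1399/EI
  UDL 34.75: wL⁴/(8EI) = 31800/EI
  point load 95.5 at a = 0.92: Pa²(3L − a)/(6EI) = 361.5/EI
  δ_0 = 33561/EI
Tip deflection under a unit load at C: L³/(3EI) = 263.8/EI.
Compatibility at C: δ_0 − R_C·δ_{CC} = 0, so R_C = 33561/263.8 = 127.2 kN.

R_C = 127.2 kN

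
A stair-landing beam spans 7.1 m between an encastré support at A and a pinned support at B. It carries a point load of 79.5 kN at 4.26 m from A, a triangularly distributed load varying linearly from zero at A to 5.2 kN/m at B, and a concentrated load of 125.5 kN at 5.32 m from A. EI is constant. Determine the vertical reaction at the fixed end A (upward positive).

Take the reaction at B as the redundant and release it; the primary structure is a cantilever fixed at A.
Free-end deflection of the primary structure under the applied loading (downward +):
  point load 79.5 at a = 4.26: Pa²(3L − a)/(6EI) = 4097/EI
  triangular load, peak 5.2 at the free end: 11w₀L⁴/(120EI) = 1211/EI
  point load 125.5 at a = 5.32: Pa²(3L − a)/(6EI) = 9460/EI
  δ_0 = 14769/EI
Tip deflection under a unit load at B: L³/(3EI) = 119.3/EI.
The prop prevents deflection at B: R_B = δ_0/δ_{BB} = 14769/119.3 = 123.8 kN.
Vertical equilibrium: R_A = ΣP − R_B = 223.5 − 123.8 = 99.67 kN.

R_A = 99.67 kN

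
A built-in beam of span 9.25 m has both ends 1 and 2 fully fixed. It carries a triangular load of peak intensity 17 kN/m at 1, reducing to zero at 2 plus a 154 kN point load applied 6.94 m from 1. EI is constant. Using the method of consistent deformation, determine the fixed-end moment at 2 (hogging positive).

Release both end moments; the primary structure is a simply-supported span 12 with redundants M_1 and M_2.
Simple-span end rotations at 1 and 2 under the given loads:
  at 1: triangular load, peak 17: w₀L³/(45EI) = 299/EI
  at 2: triangular load, peak 17: 7w₀L³/(360EI) = 261.6/EI
  at 1: point load 154 at a = 6.94: Pab(L + b)/(6LEI) = 514.2/EI
  at 2: point load 154 at a = 6.94: Pab(L + a)/(6LEI) = 720.2/EI
  θ_10 = 813.2/EI,  θ_20 = 981.8/EI
Flexibility coefficients: a unit moment at one end gives L/(3EI) there and L/(6EI) at the far end, so f₁₁ = f₂₂ = 3.083/EI and f₁₂ = f₂₁ = 1.542/EI.
Compatibility — zero rotation at each built-in end:
  3.083 M_1 + 1.542 M_2 = 813.2
  1.542 M_1 + 3.083 M_2 = 981.8
Solving the pair gives M_1 = 139.4 kN·m and M_2 = 248.7 kN·m (hogging).

M_2 = 248.7 kN·m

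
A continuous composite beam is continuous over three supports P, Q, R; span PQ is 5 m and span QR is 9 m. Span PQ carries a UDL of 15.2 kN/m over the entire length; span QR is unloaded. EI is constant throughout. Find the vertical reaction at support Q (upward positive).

Release continuity at Q by inserting a hinge; the redundant is the internal moment M_Q. The primary structure is two simply-supported spans PQ and QR.
Discontinuity in slope at Q on the released structure — sum the simple-span end rotations:
  span PQ: UDL 15.2: wL³/(24EI) = 79.17/EI
  relative rotation θ_0 = (79.17 + 0)/EI = 79.17/EI
A unit hogging moment at Q produces rotation L₁/(3EI) + L₂/(3EI) = 4.667/EI.
Slope continuity at Q: θ_0 = M_Q·4.667/EI, so M_Q = 79.17/4.667 = 16.96 kN·m (hogging).
Span PQ, ΣM about P with M_Q applied at Q: R_Q^{PQ}·5 = 190 + 16.96, so R_Q^{PQ} = 41.39 kN and R_P = 76 − 41.39 = 34.61 kN.
Span QR, ΣM about R: R_Q^{QR}·9 = 0 + 16.96, so R_Q^{QR} = 1.885 kN and R_R = 0 − 1.885 = -1.885 kN.
R_Q = 41.39 + 1.885 = 43.28 kN.

R_Q = 43.28 kN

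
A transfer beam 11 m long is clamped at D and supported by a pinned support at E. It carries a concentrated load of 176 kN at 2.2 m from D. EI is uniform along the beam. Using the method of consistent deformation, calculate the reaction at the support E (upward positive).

Release the roller at E. Primary structure: cantilever fixed at D.
Deflection at E on the released cantilever, summing each load's contribution:
  point load 176 at a = 2.2: Pa²(3L − a)/(6EI) = 4373/EI
Flexibility coefficient — unit upward force at E: δ_{EE} = L³/(3EI) = 443.7/EI.
The prop prevents deflection at E: R_E = δ_0/δ_{EE} = 4373/443.7 = 9.856 kN.

R_E = 9.856 kN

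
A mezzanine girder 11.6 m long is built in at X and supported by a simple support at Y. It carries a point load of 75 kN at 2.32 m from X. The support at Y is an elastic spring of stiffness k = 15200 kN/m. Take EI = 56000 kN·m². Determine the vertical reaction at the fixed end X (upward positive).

R_X = 70.83 kN

Release the roller at Y. Primary structure: cantilever fixed at X.
Free-end deflection of the primary structure under the applied loading (downward +):
  point load 75 at a = 2.32: Pa²(3L − a)/(6EI) = 2185/EI
Tip deflection under a unit load at Y: L³/(3EI) = 520.3/EI.
With EI = 56000 kN·m²: δ_0 = 0.039022 m and δ_{YY} = 0.009291 m/kN.
Compatibility — the spring shortens by R_Y/k under the reaction it provides: δ_0 − R_Y·δ_{YY} = R_Y/k. With 1/k = 0.000066 m/kN, R_Y = δ_0 / (δ_{YY} + 1/k) = 0.039022 / (0.009291 + 0.000066) = 4.17 kN.
Vertical equilibrium: R_X = ΣP − R_Y = 75 − 4.17 = 70.83 kN.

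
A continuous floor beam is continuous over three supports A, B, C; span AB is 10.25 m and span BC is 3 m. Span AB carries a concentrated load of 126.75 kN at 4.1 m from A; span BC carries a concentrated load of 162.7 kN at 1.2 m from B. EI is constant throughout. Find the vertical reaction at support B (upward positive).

R_B = 230.2 kN

Release continuity at B by inserting a hinge; the redundant is the internal moment M_B. The primary structure is two simply-supported spans AB and BC.
Rotations at B on the released spans (each span's end-slope, ×1/EI):
  span AB: point load 126.75 at a = 4.1: Pab(L + a)/(6LEI) = 745.7/EI
  span BC: point load 162.7 at a = 1.2: Pab(L + b)/(6LEI) = 93.72/EI
  relative rotation θ_0 = (745.7 + 93.72)/EI = 839.4/EI
A unit hogging moment at B produces rotation L₁/(3EI) + L₂/(3EI) = 4.417/EI.
Slope continuity at B: θ_0 = M_B·4.417/EI, so M_B = 839.4/4.417 = 190.1 kN·m (hogging).
Span AB, ΣM about A with M_B applied at B: R_B^{AB}·10.25 = 519.7 + 190.1, so R_B^{AB} = 69.24 kN and R_A = 126.8 − 69.24 = 57.51 kN.
Span BC, ΣM about C: R_B^{BC}·3 = 292.9 + 190.1, so R_B^{BC} = 161 kN and R_C = 162.7 − 161 = 1.725 kN.
R_B = 69.24 + 161 = 230.2 kN.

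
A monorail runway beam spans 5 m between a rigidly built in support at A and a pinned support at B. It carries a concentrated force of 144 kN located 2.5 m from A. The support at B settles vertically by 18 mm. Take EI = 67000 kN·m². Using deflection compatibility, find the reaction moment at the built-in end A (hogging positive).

M_A = 279.7 kN·m

Release the roller at B. Primary structure: cantilever fixed at A.
Deflection at B on the released cantilever, summing each load's contribution:
  point load 144 at a = 2.5: Pa²(3L − a)/(6EI) = 1875/EI
Flexibility coefficient — unit upward force at B: δ_{BB} = L³/(3EI) = 41.67/EI.
With EI = 67000 kN·m²: δ_0 = 0.027985 m and δ_{BB} = 0.000622 m/kN.
Compatibility — the beam at B must follow the support down by 0.018 m: δ_0 − R_B·δ_{BB} = 0.018, so R_B = (0.027985 − 0.018)/0.000622 = 16.06 kN.
Moment equilibrium about A: M_A = Σ(load moments about A) − R_B·L = 360 − 16.06×5 = 279.7 kN·m.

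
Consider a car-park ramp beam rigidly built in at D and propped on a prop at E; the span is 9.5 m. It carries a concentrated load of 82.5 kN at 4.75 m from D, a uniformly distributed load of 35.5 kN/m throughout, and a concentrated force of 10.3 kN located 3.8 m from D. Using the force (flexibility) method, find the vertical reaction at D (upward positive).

Take the reaction at E as the redundant and release it; the primary structure is a cantilever fixed at D.
Downward deflection at the released point E due to the loads:
  point load 82.5 at a = 4.75: Pa²(3L − a)/(6EI) = 7368/EI
  UDL 35.5: wL⁴/(8EI) = 36144/EI
  point load 10.3 at a = 3.8: Pa²(3L − a)/(6EI) = 612.3/EI
  δ_0 = 44124/EI
Flexibility coefficient — unit upward force at E: δ_{EE} = L³/(3EI) = 285.8/EI.
Compatibility at E: δ_0 − R_E·δ_{EE} = 0, so R_E = 44124/285.8 = 154.4 kN.
Vertical equilibrium: R_D = ΣP − R_E = 430.1 − 154.4 = 275.7 kN.

R_D = 275.7 kN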